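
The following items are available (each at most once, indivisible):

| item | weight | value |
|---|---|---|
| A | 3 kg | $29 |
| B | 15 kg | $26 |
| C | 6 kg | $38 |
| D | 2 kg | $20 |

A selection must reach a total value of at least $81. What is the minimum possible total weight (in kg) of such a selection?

11

Subsets with value ≥ 81, sorted by total weight:
- A+C+D: weight 11, value 87
- B+C+D: weight 23, value 84
Minimum weight: 11 kg.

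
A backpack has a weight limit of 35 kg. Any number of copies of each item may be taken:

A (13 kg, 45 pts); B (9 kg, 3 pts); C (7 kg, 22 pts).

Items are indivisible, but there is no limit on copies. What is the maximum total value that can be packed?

Best value-per-unit is A at 45/13; filling with it alone gives 2×45 = 90.
Optimal mix: 2×A + 1×C → weight 33, value 112.

112 pts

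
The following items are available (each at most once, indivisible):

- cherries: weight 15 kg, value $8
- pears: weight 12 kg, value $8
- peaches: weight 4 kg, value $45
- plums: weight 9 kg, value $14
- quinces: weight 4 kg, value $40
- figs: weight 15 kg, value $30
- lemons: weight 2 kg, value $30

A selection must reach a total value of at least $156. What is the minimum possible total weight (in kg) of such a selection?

34

Subsets with value ≥ 156, sorted by total weight:
- peaches+plums+quinces+figs+lemons: weight 34, value 159
- pears+peaches+plums+quinces+figs+lemons: weight 46, value 167
Minimum weight: 34 kg.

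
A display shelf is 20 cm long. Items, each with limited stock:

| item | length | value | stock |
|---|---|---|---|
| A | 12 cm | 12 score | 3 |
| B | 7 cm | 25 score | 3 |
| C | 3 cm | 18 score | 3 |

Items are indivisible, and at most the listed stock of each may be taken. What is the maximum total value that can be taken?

Top feasible selections:
- 2×B + 2×C: length 20, value 86
- 1×B + 3×C: length 16, value 79
Best: 86 score.

86 score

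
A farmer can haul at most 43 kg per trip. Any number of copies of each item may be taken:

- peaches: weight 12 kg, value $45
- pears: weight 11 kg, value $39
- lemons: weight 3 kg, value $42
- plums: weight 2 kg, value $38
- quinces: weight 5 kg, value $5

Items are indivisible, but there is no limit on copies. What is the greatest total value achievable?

Best value-per-unit is plums at 38/2; filling with it alone gives 21×38 = 798.
Optimal mix: 1×lemons + 20×plums → weight 43, value 802.

$802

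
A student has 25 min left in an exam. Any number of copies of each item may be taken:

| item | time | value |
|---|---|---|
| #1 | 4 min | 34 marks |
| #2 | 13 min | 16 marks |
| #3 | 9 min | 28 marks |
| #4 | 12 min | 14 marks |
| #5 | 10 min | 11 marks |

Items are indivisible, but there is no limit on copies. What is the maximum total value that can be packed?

204 marks

Best value-per-unit is #1 at 34/4, and filling with it alone uses time 6×4=24. No mix of the others beats 6×34 = 204.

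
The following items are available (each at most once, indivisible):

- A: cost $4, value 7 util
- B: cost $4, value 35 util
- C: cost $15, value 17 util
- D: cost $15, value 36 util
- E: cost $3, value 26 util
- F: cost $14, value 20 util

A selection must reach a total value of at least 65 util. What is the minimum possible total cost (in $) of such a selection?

Subsets with value ≥ 65, sorted by total cost:
- A+B+E: cost 11, value 68
- B+D: cost 19, value 71
- B+E+F: cost 21, value 81
- B+D+E: cost 22, value 97
Minimum cost: 11 $.

11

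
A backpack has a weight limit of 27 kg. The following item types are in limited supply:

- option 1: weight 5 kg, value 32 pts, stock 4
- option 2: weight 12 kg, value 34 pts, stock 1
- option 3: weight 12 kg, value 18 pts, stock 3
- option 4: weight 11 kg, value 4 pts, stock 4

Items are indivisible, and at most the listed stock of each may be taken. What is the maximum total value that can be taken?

Best selections within weight 27 and stock limits:
- 3×option 1 + 1×option 2: weight 27, value 130
- 4×option 1: weight 20, value 128
- 3×option 1 + 1×option 3: weight 27, value 114
Best: 130 pts.

130 pts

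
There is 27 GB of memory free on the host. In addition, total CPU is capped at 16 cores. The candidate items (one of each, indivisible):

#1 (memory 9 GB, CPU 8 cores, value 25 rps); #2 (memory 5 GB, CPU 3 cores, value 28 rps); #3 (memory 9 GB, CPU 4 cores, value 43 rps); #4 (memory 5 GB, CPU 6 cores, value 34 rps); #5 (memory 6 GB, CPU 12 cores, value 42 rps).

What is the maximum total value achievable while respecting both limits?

Feasible sets respecting both limits:
- #2+#3+#4: memory 19, CPU 13, value 105
- #1+#2+#3: memory 23, CPU 15, value 96
- #3+#5: memory 15, CPU 16, value 85
Best: 105 rps.

105 rps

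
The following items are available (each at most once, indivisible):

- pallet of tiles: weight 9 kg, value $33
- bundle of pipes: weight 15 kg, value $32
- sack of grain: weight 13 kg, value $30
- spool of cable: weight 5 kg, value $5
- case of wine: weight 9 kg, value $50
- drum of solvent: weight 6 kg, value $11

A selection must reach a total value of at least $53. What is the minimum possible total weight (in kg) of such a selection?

Subsets with value ≥ 53, sorted by total weight:
- spool of cable+case of wine: weight 14, value 55
- case of wine+drum of solvent: weight 15, value 61
- pallet of tiles+case of wine: weight 18, value 83
- spool of cable+case of wine+drum of solvent: weight 20, value 66
Minimum weight: 14 kg.

14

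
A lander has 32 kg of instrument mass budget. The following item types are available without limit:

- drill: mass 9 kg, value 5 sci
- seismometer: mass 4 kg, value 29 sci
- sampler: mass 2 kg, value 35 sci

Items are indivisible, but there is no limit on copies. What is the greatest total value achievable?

Best value-per-unit is sampler at 35/2, and filling with it alone uses mass 16×2=32. No mix of the others beats 16×35 = 560.

560 sci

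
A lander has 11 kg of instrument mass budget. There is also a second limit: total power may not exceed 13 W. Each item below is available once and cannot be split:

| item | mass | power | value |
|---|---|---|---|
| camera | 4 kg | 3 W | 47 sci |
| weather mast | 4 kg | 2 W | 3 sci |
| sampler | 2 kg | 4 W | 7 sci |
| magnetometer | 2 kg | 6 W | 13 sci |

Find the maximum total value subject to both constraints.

Feasible sets respecting both limits:
- camera+sampler+magnetometer: mass 8, power 13, value 67
- camera+weather mast+magnetometer: mass 10, power 11, value 63
- camera+magnetometer: mass 6, power 9, value 60
Best: 67 sci.

67 sci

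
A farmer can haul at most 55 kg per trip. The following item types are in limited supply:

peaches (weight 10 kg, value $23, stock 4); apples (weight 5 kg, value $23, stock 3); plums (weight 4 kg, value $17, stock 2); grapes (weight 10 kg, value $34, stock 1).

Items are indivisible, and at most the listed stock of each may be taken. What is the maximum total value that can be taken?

Best selections within weight 55 and stock limits:
- 2×peaches + 3×apples + 2×plums + 1×grapes: weight 53, value 183
- 3×peaches + 3×apples + 2×plums: weight 53, value 172
- 3×peaches + 3×apples + 1×grapes: weight 55, value 172
Best: $183.

$183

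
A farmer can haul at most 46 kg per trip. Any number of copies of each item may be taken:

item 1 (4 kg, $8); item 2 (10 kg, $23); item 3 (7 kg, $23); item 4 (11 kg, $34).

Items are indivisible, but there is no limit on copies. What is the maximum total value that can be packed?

$149

Best value-per-unit is item 3 at 23/7; filling with it alone gives 6×23 = 138.
Optimal mix: 5×item 3 + 1×item 4 → weight 46, value 149.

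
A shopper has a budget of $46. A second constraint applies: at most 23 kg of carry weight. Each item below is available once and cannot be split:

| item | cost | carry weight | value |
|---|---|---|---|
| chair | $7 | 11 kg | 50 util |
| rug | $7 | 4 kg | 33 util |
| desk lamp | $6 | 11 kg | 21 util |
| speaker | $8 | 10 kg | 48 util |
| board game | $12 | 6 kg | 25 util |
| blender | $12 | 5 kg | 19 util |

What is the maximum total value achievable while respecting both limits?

Feasible sets respecting both limits:
- chair+rug+board game: cost 26, carry weight 21, value 108
- rug+speaker+board game: cost 27, carry weight 20, value 106
- chair+rug+blender: cost 26, carry weight 20, value 102
- rug+speaker+blender: cost 27, carry weight 19, value 100
Best: 108 util.

108 util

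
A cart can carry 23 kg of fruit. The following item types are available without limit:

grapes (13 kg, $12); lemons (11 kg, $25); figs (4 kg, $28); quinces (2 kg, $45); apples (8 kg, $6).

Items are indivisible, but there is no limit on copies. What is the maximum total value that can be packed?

$495

Best value-per-unit is quinces at 45/2, and filling with it alone uses weight 11×2=22. No mix of the others beats 11×45 = 495.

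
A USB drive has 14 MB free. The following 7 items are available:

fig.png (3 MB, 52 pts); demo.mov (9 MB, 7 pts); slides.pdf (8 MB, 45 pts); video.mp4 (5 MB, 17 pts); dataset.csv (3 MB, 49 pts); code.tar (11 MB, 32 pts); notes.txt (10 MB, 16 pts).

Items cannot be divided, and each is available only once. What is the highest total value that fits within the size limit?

146 pts

Check high-value combinations within 14 MB:
- fig.png+slides.pdf+dataset.csv: size 3+8+3=14, value 52+45+49=146
- fig.png+video.mp4+dataset.csv: size 3+5+3=11, value 52+17+49=118
- fig.png+dataset.csv: size 3+3=6, value 52+49=101
- fig.png+slides.pdf: size 3+8=11, value 52+45=97
Best: 146 pts.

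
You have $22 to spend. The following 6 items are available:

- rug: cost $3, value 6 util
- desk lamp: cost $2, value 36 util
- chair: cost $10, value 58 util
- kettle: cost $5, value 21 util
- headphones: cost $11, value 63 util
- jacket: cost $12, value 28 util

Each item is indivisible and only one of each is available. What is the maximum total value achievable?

126 util

This is a 0/1 knapsack; check combinations near the capacity.
- rug+desk lamp+kettle+headphones: cost 3+2+5+11=21, value 6+36+21+63=126
- rug+desk lamp+chair+kettle: cost 3+2+10+5=20, value 6+36+58+21=121
- chair+headphones: cost 10+11=21, value 58+63=121
- desk lamp+kettle+headphones: cost 2+5+11=18, value 36+21+63=120
Best: 126 util.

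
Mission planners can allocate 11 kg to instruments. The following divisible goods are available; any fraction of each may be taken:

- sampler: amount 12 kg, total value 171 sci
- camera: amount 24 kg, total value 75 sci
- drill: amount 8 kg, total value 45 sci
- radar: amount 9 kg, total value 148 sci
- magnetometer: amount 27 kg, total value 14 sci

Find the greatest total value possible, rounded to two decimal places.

176.50

Take in order of value per unit:
- radar (148/9 per unit): all 9 → value 148, running total 148.00
- sampler (171/12 per unit): 2 of 12 → value 2×171/12 = 28.5000, running total 176.50
Total 176.50.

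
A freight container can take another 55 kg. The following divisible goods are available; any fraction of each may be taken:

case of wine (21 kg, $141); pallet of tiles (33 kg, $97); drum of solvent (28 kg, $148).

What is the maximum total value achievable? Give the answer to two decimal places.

Take in order of value per unit:
- case of wine (141/21 per unit): all 21 → value 141, running total 141.00
- drum of solvent (148/28 per unit): all 28 → value 148, running total 289.00
- pallet of tiles (97/33 per unit): 6 of 33 → value 6×97/33 = 17.6364, running total 306.64
Total 306.64.

306.64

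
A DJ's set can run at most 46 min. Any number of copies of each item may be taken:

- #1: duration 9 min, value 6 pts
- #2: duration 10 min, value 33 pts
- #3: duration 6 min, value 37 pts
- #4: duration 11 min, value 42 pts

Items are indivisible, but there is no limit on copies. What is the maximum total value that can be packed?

Best value-per-unit is #3 at 37/6, and filling with it alone uses duration 7×6=42. No mix of the others beats 7×37 = 259.

259 pts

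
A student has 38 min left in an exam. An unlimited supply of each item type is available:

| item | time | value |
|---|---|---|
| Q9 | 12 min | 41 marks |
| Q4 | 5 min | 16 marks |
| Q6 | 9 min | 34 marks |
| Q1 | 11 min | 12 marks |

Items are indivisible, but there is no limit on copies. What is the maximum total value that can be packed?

136 marks

Best value-per-unit is Q6 at 34/9, and filling with it alone uses time 4×9=36. No mix of the others beats 4×34 = 136.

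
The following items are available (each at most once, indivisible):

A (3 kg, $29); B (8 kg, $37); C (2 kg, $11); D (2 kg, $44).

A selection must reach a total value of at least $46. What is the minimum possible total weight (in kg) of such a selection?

4

Subsets with value ≥ 46, sorted by total weight:
- C+D: weight 4, value 55
- A+D: weight 5, value 73
- A+C+D: weight 7, value 84
- B+D: weight 10, value 81
Minimum weight: 4 kg.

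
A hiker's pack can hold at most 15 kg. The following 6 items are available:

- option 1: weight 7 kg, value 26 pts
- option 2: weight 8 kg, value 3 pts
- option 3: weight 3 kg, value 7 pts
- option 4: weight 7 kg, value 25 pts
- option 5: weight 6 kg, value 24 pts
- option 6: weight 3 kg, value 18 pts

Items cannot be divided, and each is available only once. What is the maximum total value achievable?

Check high-value combinations within 15 kg:
- option 1+option 3+option 6: weight 7+3+3=13, value 26+7+18=51
- option 1+option 4: weight 7+7=14, value 26+25=51
- option 1+option 5: weight 7+6=13, value 26+24=50
Best: 51 pts.

51 pts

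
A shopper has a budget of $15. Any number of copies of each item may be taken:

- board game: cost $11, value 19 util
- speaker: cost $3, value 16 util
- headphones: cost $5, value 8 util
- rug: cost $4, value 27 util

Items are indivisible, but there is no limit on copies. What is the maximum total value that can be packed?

97 util

Best value-per-unit is rug at 27/4; filling with it alone gives 3×27 = 81.
Optimal mix: 1×speaker + 3×rug → cost 15, value 97.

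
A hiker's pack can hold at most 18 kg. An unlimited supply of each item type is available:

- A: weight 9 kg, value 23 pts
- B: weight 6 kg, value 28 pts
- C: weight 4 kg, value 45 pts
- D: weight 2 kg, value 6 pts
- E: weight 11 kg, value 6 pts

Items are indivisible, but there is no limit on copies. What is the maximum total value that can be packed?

Best value-per-unit is C at 45/4; filling with it alone gives 4×45 = 180.
Optimal mix: 4×C + 1×D → weight 18, value 186.

186 pts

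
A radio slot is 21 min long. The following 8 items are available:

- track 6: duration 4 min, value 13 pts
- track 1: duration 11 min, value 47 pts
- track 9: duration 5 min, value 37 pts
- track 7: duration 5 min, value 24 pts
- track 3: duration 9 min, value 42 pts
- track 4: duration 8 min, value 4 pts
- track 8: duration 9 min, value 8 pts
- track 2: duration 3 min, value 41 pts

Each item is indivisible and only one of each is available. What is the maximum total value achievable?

133 pts

Check high-value combinations within 21 min:
- track 6+track 9+track 3+track 2: duration 4+5+9+3=21, value 13+37+42+41=133
- track 1+track 9+track 2: duration 11+5+3=19, value 47+37+41=125
- track 9+track 3+track 2: duration 5+9+3=17, value 37+42+41=120
- track 6+track 7+track 3+track 2: duration 4+5+9+3=21, value 13+24+42+41=120
Best: 133 pts.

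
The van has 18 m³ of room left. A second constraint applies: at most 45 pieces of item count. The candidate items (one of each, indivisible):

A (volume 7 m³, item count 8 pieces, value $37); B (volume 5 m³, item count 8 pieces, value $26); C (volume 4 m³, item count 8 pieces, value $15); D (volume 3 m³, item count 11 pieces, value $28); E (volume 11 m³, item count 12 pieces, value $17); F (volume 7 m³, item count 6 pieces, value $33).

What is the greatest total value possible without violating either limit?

Feasible sets respecting both limits:
- A+D+F: volume 17, item count 25, value 98
- A+B+D: volume 15, item count 27, value 91
- B+D+F: volume 15, item count 25, value 87
- A+C+F: volume 18, item count 22, value 85
Best: $98.

$98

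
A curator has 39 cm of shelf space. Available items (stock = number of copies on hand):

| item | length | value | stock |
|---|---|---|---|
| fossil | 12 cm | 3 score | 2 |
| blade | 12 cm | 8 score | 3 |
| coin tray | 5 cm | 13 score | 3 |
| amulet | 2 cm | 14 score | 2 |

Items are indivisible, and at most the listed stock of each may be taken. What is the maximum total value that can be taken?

75 score

Top feasible selections:
- 1×blade + 3×coin tray + 2×amulet: length 31, value 75
- 1×fossil + 3×coin tray + 2×amulet: length 31, value 70
- 2×blade + 2×coin tray + 2×amulet: length 38, value 70
- 3×coin tray + 2×amulet: length 19, value 67
Best: 75 score.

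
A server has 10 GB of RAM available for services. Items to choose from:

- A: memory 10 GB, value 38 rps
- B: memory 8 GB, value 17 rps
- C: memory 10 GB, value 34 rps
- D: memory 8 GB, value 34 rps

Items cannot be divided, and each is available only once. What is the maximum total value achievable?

Check high-value combinations within 10 GB:
- A: memory 10, value 38
- D: memory 8, value 34
- C: memory 10, value 34
- B: memory 8, value 17
Best: 38 rps.

38 rps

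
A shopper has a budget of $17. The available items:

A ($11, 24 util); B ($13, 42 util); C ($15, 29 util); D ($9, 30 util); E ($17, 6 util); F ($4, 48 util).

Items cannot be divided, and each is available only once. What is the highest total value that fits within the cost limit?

90 util

This is a 0/1 knapsack; check combinations near the capacity.
- B+F: cost 13+4=17, value 42+48=90
- D+F: cost 9+4=13, value 30+48=78
- A+F: cost 11+4=15, value 24+48=72
- F: cost 4, value 48
- B: cost 13, value 42
Best: 90 util.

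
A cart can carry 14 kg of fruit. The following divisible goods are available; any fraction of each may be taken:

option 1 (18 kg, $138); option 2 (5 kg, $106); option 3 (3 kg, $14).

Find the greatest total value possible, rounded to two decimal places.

Take in order of value per unit:
- option 2 (106/5 per unit): all 5 → value 106, running total 106.00
- option 1 (138/18 per unit): 9 of 18 → value 9×138/18 = 69.0000, running total 175.00
Total 175.00.

175.00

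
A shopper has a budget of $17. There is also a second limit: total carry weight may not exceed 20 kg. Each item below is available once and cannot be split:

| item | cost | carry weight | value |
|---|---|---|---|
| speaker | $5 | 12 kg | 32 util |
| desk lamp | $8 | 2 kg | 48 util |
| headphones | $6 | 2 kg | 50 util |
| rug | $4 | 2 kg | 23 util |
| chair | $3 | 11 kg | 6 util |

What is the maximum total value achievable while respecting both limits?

105 util

Feasible sets respecting both limits:
- speaker+headphones+rug: cost 15, carry weight 16, value 105
- desk lamp+headphones+chair: cost 17, carry weight 15, value 104
- speaker+desk lamp+rug: cost 17, carry weight 16, value 103
- desk lamp+headphones: cost 14, carry weight 4, value 98
Best: 105 util.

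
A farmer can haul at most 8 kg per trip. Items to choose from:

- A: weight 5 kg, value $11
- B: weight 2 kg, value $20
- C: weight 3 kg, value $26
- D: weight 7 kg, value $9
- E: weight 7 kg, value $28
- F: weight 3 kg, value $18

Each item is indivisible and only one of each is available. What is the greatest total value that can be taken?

Check high-value combinations within 8 kg:
- B+C+F: weight 2+3+3=8, value 20+26+18=64
- B+C: weight 2+3=5, value 20+26=46
- C+F: weight 3+3=6, value 26+18=44
Best: $64.

$64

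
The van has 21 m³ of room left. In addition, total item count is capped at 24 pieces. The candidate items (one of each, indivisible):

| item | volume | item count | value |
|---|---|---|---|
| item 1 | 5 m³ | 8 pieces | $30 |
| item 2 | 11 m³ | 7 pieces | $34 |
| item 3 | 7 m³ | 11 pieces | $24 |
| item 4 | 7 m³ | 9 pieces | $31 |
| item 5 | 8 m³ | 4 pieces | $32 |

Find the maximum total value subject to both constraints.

$93

Feasible sets respecting both limits:
- item 1+item 4+item 5: volume 20, item count 21, value 93
- item 1+item 3+item 5: volume 20, item count 23, value 86
- item 2+item 5: volume 19, item count 11, value 66
- item 2+item 4: volume 18, item count 16, value 65
Best: $93.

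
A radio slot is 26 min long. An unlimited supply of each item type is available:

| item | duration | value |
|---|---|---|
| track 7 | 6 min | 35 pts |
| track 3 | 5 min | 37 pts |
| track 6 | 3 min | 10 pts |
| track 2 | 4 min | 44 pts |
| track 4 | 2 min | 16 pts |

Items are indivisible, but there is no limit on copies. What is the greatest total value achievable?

280 pts

Best value-per-unit is track 2 at 44/4; filling with it alone gives 6×44 = 264.
Optimal mix: 6×track 2 + 1×track 4 → duration 26, value 280.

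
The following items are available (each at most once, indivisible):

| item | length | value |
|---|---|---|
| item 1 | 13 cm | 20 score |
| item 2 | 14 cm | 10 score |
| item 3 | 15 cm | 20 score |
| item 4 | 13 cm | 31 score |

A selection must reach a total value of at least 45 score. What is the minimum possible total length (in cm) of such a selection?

26

Subsets with value ≥ 45, sorted by total length:
- item 1+item 4: length 26, value 51
- item 3+item 4: length 28, value 51
- item 1+item 2+item 4: length 40, value 61
Minimum length: 26 cm.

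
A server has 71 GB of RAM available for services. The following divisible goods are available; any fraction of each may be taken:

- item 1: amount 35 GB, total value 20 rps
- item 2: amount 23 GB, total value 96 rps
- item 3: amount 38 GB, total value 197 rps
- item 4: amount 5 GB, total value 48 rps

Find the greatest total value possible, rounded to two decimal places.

Take in order of value per unit:
- item 4 (48/5 per unit): all 5 → value 48, running total 48.00
- item 3 (197/38 per unit): all 38 → value 197, running total 245.00
- item 2 (96/23 per unit): all 23 → value 96, running total 341.00
- item 1 (20/35 per unit): 5 of 35 → value 5×20/35 = 2.8571, running total 343.86
Total 343.86.

343.86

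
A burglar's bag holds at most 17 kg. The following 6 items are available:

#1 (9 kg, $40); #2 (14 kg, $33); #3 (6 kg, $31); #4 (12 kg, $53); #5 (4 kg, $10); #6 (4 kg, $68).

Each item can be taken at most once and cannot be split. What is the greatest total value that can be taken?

Check high-value combinations within 17 kg:
- #4+#6: weight 12+4=16, value 53+68=121
- #1+#5+#6: weight 9+4+4=17, value 40+10+68=118
- #3+#5+#6: weight 6+4+4=14, value 31+10+68=109
- #1+#6: weight 9+4=13, value 40+68=108
- #3+#6: weight 6+4=10, value 31+68=99
Best: $121.

$121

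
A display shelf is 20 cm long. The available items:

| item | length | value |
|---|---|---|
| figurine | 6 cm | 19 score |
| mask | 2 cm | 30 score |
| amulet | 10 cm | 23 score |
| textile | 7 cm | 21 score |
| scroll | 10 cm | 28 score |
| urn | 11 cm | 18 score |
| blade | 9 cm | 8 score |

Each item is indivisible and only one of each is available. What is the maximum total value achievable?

Check high-value combinations within 20 cm:
- mask+textile+scroll: length 2+7+10=19, value 30+21+28=79
- figurine+mask+scroll: length 6+2+10=18, value 19+30+28=77
- mask+amulet+textile: length 2+10+7=19, value 30+23+21=74
- figurine+mask+amulet: length 6+2+10=18, value 19+30+23=72
Best: 79 score.

79 score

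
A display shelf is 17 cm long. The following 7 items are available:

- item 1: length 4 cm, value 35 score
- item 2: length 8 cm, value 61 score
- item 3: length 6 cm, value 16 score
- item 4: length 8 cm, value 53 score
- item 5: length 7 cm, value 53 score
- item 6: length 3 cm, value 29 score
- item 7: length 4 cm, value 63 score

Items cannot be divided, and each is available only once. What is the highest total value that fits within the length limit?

159 score

Check high-value combinations within 17 cm:
- item 1+item 2+item 7: length 4+8+4=16, value 35+61+63=159
- item 2+item 6+item 7: length 8+3+4=15, value 61+29+63=153
- item 1+item 5+item 7: length 4+7+4=15, value 35+53+63=151
- item 1+item 4+item 7: length 4+8+4=16, value 35+53+63=151
Best: 159 score.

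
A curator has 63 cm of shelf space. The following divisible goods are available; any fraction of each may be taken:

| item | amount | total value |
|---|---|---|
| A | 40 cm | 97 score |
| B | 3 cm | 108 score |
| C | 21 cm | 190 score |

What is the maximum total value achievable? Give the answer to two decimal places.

392.58

Take in order of value per unit:
- B (108/3 per unit): all 3 → value 108, running total 108.00
- C (190/21 per unit): all 21 → value 190, running total 298.00
- A (97/40 per unit): 39 of 40 → value 39×97/40 = 94.5750, running total 392.58
Total 392.58.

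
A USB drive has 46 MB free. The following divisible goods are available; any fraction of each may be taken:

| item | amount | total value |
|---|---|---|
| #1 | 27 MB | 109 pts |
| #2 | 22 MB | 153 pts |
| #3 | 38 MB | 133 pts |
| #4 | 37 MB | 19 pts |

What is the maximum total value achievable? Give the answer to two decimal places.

Take in order of value per unit:
- #2 (153/22 per unit): all 22 → value 153, running total 153.00
- #1 (109/27 per unit): 24 of 27 → value 24×109/27 = 96.8889, running total 249.89
Total 249.89.

249.89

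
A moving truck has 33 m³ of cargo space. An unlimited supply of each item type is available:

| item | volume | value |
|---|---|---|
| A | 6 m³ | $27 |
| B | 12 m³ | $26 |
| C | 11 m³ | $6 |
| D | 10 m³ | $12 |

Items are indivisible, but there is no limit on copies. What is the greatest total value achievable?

$135

Best value-per-unit is A at 27/6, and filling with it alone uses volume 5×6=30. No mix of the others beats 5×27 = 135.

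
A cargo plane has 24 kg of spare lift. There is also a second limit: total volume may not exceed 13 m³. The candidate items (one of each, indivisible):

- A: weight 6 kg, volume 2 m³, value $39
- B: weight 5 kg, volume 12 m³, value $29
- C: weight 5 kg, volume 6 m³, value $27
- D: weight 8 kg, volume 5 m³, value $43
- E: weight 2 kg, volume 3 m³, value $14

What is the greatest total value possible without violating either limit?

Feasible sets respecting both limits:
- A+C+D: weight 19, volume 13, value 109
- A+D+E: weight 16, volume 10, value 96
- A+D: weight 14, volume 7, value 82
Best: $109.

$109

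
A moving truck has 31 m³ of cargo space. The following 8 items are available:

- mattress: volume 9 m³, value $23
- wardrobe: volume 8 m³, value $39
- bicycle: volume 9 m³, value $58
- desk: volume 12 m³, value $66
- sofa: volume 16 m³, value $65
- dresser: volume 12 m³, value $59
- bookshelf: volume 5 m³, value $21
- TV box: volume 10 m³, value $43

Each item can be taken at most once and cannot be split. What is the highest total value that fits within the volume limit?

Check high-value combinations within 31 m³:
- bicycle+desk+TV box: volume 9+12+10=31, value 58+66+43=167
- wardrobe+bicycle+desk: volume 8+9+12=29, value 39+58+66=163
- bicycle+dresser+TV box: volume 9+12+10=31, value 58+59+43=160
Best: $167.

$167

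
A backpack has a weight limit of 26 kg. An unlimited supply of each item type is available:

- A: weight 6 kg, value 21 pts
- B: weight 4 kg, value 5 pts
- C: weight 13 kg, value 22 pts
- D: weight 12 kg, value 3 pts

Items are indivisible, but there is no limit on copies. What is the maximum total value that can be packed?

84 pts

Best value-per-unit is A at 21/6, and filling with it alone uses weight 4×6=24. No mix of the others beats 4×21 = 84.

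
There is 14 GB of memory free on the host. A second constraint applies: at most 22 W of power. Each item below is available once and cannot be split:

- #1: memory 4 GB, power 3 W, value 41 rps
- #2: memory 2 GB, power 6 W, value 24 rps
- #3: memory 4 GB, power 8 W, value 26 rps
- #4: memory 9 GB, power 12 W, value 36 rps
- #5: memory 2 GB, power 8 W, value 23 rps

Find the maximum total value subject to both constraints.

Feasible sets respecting both limits:
- #1+#2+#3: memory 10, power 17, value 91
- #1+#3+#5: memory 10, power 19, value 90
- #1+#2+#5: memory 8, power 17, value 88
- #1+#4: memory 13, power 15, value 77
Best: 91 rps.

91 rps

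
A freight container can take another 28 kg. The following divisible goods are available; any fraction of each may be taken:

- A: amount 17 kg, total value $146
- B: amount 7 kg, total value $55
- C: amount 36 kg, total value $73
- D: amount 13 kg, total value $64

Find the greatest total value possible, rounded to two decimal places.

Take in order of value per unit:
- A (146/17 per unit): all 17 → value 146, running total 146.00
- B (55/7 per unit): all 7 → value 55, running total 201.00
- D (64/13 per unit): 4 of 13 → value 4×64/13 = 19.6923, running total 220.69
Total 220.69.

220.69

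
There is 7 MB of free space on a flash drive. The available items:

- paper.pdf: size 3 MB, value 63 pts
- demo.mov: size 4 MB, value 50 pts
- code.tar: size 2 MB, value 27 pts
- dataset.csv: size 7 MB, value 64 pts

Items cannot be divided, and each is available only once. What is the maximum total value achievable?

113 pts

This is a 0/1 knapsack; check combinations near the capacity.
- paper.pdf+demo.mov: size 3+4=7, value 63+50=113
- paper.pdf+code.tar: size 3+2=5, value 63+27=90
- demo.mov+code.tar: size 4+2=6, value 50+27=77
- dataset.csv: size 7, value 64
- paper.pdf: size 3, value 63
Best: 113 pts.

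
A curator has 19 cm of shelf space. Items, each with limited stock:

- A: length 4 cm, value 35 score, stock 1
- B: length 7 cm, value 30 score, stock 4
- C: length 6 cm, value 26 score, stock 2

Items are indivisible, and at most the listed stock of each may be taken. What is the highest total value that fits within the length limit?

Best selections within length 19 and stock limits:
- 1×A + 2×B: length 18, value 95
- 1×A + 1×B + 1×C: length 17, value 91
- 1×A + 2×C: length 16, value 87
- 1×B + 2×C: length 19, value 82
Best: 95 score.

95 score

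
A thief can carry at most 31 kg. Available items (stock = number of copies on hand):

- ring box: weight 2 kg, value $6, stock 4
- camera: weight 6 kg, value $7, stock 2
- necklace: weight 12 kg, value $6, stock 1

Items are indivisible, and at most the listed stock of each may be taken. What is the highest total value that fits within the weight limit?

Best selections within weight 31 and stock limits:
- 4×ring box + 2×camera: weight 20, value 38
- 3×ring box + 2×camera + 1×necklace: weight 30, value 38
Best: $38.

$38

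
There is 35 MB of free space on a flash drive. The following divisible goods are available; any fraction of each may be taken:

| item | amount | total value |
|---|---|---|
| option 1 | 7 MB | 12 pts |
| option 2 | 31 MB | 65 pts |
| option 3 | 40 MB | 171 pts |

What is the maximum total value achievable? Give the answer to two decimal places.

Take in order of value per unit:
- option 3 (171/40 per unit): 35 of 40 → value 35×171/40 = 149.6250, running total 149.63
Total 149.63.

149.63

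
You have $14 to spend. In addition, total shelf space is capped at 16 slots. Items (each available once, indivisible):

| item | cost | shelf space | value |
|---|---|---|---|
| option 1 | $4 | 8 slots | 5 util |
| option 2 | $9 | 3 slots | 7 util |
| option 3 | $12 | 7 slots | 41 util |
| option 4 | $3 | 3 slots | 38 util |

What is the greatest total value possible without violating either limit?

45 util

Feasible sets respecting both limits:
- option 2+option 4: cost 12, shelf space 6, value 45
- option 1+option 4: cost 7, shelf space 11, value 43
- option 3: cost 12, shelf space 7, value 41
Best: 45 util.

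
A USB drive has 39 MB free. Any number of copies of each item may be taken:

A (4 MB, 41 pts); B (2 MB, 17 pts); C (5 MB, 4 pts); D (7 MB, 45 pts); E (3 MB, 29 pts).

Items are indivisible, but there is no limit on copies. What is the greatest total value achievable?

398 pts

Best value-per-unit is A at 41/4; filling with it alone gives 9×41 = 369.
Optimal mix: 9×A + 1×E → size 39, value 398.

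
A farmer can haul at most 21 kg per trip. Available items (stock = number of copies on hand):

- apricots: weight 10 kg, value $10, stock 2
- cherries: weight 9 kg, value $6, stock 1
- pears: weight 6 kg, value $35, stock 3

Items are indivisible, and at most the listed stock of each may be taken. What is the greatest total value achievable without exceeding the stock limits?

$105

Top feasible selections:
- 3×pears: weight 18, value 105
- 1×cherries + 2×pears: weight 21, value 76
- 2×pears: weight 12, value 70
Best: $105.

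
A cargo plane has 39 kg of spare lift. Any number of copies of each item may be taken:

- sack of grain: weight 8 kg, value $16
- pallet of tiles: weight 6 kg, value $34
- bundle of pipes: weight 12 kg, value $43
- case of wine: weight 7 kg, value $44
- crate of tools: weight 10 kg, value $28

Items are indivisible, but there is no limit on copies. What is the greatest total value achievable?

Best value-per-unit is case of wine at 44/7; filling with it alone gives 5×44 = 220.
Optimal mix: 3×pallet of tiles + 3×case of wine → weight 39, value 234.

$234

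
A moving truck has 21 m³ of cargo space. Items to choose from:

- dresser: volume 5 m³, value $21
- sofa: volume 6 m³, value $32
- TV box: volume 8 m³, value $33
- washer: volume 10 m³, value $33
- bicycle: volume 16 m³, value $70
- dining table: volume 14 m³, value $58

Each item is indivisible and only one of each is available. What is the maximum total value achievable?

$91

This is a 0/1 knapsack; check combinations near the capacity.
- dresser+bicycle: volume 5+16=21, value 21+70=91
- sofa+dining table: volume 6+14=20, value 32+58=90
- dresser+sofa+TV box: volume 5+6+8=19, value 21+32+33=86
Best: $91.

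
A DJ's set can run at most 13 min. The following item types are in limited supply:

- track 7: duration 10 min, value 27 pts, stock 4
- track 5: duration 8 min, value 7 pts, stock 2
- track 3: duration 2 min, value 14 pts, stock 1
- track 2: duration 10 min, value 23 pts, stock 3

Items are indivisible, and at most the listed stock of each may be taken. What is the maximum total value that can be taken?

41 pts

Top feasible selections:
- 1×track 7 + 1×track 3: duration 12, value 41
- 1×track 3 + 1×track 2: duration 12, value 37
- 1×track 7: duration 10, value 27
Best: 41 pts.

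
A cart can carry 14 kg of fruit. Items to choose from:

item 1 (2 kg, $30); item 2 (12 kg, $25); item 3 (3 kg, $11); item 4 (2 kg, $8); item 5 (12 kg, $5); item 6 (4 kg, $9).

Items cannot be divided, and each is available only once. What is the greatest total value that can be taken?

$58

Check high-value combinations within 14 kg:
- item 1+item 3+item 4+item 6: weight 2+3+2+4=11, value 30+11+8+9=58
- item 1+item 2: weight 2+12=14, value 30+25=55
- item 1+item 3+item 6: weight 2+3+4=9, value 30+11+9=50
- item 1+item 3+item 4: weight 2+3+2=7, value 30+11+8=49
- item 1+item 4+item 6: weight 2+2+4=8, value 30+8+9=47
Best: $58.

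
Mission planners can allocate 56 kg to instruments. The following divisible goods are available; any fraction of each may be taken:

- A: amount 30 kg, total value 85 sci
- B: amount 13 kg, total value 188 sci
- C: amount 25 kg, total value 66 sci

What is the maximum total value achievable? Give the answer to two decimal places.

307.32

Take in order of value per unit:
- B (188/13 per unit): all 13 → value 188, running total 188.00
- A (85/30 per unit): all 30 → value 85, running total 273.00
- C (66/25 per unit): 13 of 25 → value 13×66/25 = 34.3200, running total 307.32
Total 307.32.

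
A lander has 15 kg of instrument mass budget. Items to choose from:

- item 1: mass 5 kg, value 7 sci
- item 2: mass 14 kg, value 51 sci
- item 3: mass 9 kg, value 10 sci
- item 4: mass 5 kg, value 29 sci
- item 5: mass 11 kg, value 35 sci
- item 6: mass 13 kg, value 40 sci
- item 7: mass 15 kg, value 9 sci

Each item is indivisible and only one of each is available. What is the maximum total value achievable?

This is a 0/1 knapsack; check combinations near the capacity.
- item 2: mass 14, value 51
- item 6: mass 13, value 40
- item 3+item 4: mass 9+5=14, value 10+29=39
- item 1+item 4: mass 5+5=10, value 7+29=36
Best: 51 sci.

51 sci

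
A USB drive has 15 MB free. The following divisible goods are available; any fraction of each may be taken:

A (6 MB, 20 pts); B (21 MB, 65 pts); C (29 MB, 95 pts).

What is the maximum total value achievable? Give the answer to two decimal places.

49.48

Take in order of value per unit:
- A (20/6 per unit): all 6 → value 20, running total 20.00
- C (95/29 per unit): 9 of 29 → value 9×95/29 = 29.4828, running total 49.48
Total 49.48.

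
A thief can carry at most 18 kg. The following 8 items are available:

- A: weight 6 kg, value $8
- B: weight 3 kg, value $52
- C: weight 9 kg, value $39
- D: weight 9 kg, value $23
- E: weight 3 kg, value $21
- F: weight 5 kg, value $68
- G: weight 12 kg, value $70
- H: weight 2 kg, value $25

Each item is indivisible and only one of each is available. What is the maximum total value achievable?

$166

Check high-value combinations within 18 kg:
- B+E+F+H: weight 3+3+5+2=13, value 52+21+68+25=166
- B+C+F: weight 3+9+5=17, value 52+39+68=159
- A+B+F+H: weight 6+3+5+2=16, value 8+52+68+25=153
- A+B+E+F: weight 6+3+3+5=17, value 8+52+21+68=149
- B+G+H: weight 3+12+2=17, value 52+70+25=147
Best: $166.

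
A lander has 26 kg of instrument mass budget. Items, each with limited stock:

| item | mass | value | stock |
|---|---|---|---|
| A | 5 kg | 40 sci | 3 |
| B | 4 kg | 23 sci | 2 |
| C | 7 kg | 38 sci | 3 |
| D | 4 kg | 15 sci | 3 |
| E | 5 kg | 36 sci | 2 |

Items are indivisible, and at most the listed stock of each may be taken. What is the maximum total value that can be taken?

192 sci

Top feasible selections:
- 3×A + 2×E: mass 25, value 192
- 3×A + 1×B + 1×C: mass 26, value 181
Best: 192 sci.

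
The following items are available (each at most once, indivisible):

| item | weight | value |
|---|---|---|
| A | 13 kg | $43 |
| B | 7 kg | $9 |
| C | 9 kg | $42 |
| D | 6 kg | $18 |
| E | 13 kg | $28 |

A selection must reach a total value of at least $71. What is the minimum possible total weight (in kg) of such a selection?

22

Subsets with value ≥ 71, sorted by total weight:
- A+C: weight 22, value 85
- A+E: weight 26, value 71
- A+C+D: weight 28, value 103
- C+D+E: weight 28, value 88
Minimum weight: 22 kg.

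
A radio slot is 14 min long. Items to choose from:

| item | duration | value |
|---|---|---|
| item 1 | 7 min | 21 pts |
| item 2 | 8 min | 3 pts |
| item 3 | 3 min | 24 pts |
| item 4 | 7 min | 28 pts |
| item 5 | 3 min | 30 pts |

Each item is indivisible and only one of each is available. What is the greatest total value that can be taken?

Check high-value combinations within 14 min:
- item 3+item 4+item 5: duration 3+7+3=13, value 24+28+30=82
- item 1+item 3+item 5: duration 7+3+3=13, value 21+24+30=75
- item 4+item 5: duration 7+3=10, value 28+30=58
- item 2+item 3+item 5: duration 8+3+3=14, value 3+24+30=57
- item 3+item 5: duration 3+3=6, value 24+30=54
Best: 82 pts.

82 pts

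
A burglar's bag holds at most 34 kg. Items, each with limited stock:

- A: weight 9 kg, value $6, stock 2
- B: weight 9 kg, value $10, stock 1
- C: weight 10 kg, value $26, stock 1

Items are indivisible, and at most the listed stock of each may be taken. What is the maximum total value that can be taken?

$42

Best selections within weight 34 and stock limits:
- 1×A + 1×B + 1×C: weight 28, value 42
- 2×A + 1×C: weight 28, value 38
Best: $42.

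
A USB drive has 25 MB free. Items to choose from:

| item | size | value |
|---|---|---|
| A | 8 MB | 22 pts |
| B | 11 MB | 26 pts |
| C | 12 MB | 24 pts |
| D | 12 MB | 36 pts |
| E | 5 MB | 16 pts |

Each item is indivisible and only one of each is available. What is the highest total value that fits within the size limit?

74 pts

This is a 0/1 knapsack; check combinations near the capacity.
- A+D+E: size 8+12+5=25, value 22+36+16=74
- A+B+E: size 8+11+5=24, value 22+26+16=64
- B+D: size 11+12=23, value 26+36=62
Best: 74 pts.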